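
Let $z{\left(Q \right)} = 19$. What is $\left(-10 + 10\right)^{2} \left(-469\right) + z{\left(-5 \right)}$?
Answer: $19$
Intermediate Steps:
$\left(-10 + 10\right)^{2} \left(-469\right) + z{\left(-5 \right)} = \left(-10 + 10\right)^{2} \left(-469\right) + 19 = 0^{2} \left(-469\right) + 19 = 0 \left(-469\right) + 19 = 0 + 19 = 19$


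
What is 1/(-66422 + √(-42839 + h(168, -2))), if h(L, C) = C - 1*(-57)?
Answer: -33211/2205962434 - I*√2674/1102981217 ≈ -1.5055e-5 - 4.6883e-8*I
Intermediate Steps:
h(L, C) = 57 + C (h(L, C) = C + 57 = 57 + C)
1/(-66422 + √(-42839 + h(168, -2))) = 1/(-66422 + √(-42839 + (57 - 2))) = 1/(-66422 + √(-42839 + 55)) = 1/(-66422 + √(-42784)) = 1/(-66422 + 4*I*√2674)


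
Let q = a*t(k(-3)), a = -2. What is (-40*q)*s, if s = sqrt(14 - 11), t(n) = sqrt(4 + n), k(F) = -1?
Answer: 240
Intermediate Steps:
q = -2*sqrt(3) (q = -2*sqrt(4 - 1) = -2*sqrt(3) ≈ -3.4641)
s = sqrt(3) ≈ 1.7320
(-40*q)*s = (-(-80)*sqrt(3))*sqrt(3) = (80*sqrt(3))*sqrt(3) = 240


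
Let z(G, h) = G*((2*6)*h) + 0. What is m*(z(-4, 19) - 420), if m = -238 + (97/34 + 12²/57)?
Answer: 100081818/323 ≈ 3.0985e+5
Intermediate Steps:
m = -150273/646 (m = -238 + (97*(1/34) + 144*(1/57)) = -238 + (97/34 + 48/19) = -238 + 3475/646 = -150273/646 ≈ -232.62)
z(G, h) = 12*G*h (z(G, h) = G*(12*h) + 0 = 12*G*h + 0 = 12*G*h)
m*(z(-4, 19) - 420) = -150273*(12*(-4)*19 - 420)/646 = -150273*(-912 - 420)/646 = -150273/646*(-1332) = 100081818/323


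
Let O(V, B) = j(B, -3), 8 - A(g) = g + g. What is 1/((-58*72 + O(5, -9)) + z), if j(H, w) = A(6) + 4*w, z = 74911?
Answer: 1/70719 ≈ 1.4140e-5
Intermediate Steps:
A(g) = 8 - 2*g (A(g) = 8 - (g + g) = 8 - 2*g)
j(H, w) = -4 + 4*w (j(H, w) = (8 - 2*6) + 4*w = (8 - 12) + 4*w = -4 + 4*w)
O(V, B) = -16 (O(V, B) = -4 + 4*(-3) = -4 - 12 = -16)
1/((-58*72 + O(5, -9)) + z) = 1/((-58*72 - 16) + 74911) = 1/((-4176 - 16) + 74911) = 1/(-4192 + 74911) = 1/70719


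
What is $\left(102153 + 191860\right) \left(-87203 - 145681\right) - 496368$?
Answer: $-68471419860$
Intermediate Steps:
$\left(102153 + 191860\right) \left(-87203 - 145681\right) - 496368 = 294013 \left(-232884\right) - 496368 = -68470923492 - 496368 = -68471419860$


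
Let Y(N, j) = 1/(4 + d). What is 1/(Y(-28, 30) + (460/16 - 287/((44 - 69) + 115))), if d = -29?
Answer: 900/22969 ≈ 0.039183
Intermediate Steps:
Y(N, j) = -1/25 (Y(N, j) = 1/(4 - 29) = 1/(-25) = -1/25)
1/(Y(-28, 30) + (460/16 - 287/((44 - 69) + 115))) = 1/(-1/25 + (460/16 - 287/((44 - 69) + 115))) = 1/(-1/25 + (460*(1/16) - 287/(-25 + 115))) = 1/(-1/25 + (115/4 - 287/90)) = 1/(-1/25 + 4601/180) = 1/(22969/900) = 900/22969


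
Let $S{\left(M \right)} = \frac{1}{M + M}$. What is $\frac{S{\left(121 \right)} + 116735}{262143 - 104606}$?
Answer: $\frac{28249871}{38123954} \approx 0.741$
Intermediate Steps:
$S{\left(M \right)} = \frac{1}{2 M}$
$\frac{S{\left(121 \right)} + 116735}{262143 - 104606} = \frac{\frac{1}{2 \cdot 121} + 116735}{262143 - 104606} = \frac{\frac{1}{2} \cdot \frac{1}{121} + 116735}{157537} = \left(\frac{1}{242} + 116735\right) \frac{1}{157537} = \frac{28249871}{242} \cdot \frac{1}{157537} = \frac{28249871}{38123954}$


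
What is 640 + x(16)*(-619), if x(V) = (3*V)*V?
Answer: -474752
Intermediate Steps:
x(V) = 3*V**2
640 + x(16)*(-619) = 640 + (3*16**2)*(-619) = 640 + (3*256)*(-619) = 640 + 768*(-619) = 640 - 475392 = -474752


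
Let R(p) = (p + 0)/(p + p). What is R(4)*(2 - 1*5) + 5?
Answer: 7/2 ≈ 3.5000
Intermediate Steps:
R(p) = ½ (R(p) = p/((2*p)) = p*(1/(2*p)) = ½)
R(4)*(2 - 1*5) + 5 = (2 - 1*5)/2 + 5 = (2 - 5)/2 + 5 = (½)*(-3) + 5 = -3/2 + 5 = 7/2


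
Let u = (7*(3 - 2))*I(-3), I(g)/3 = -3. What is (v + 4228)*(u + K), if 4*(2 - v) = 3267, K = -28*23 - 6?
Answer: -9734589/4 ≈ -2.4336e+6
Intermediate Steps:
K = -650 (K = -644 - 6 = -650)
I(g) = -9 (I(g) = 3*(-3) = -9)
v = -3259/4 (v = 2 - ¼*3267 = 2 - 3267/4 = -3259/4 ≈ -814.75)
u = -63 (u = (7*(3 - 2))*(-9) = (7*1)*(-9) = 7*(-9) = -63)
(v + 4228)*(u + K) = (-3259/4 + 4228)*(-63 - 650) = (13653/4)*(-713) = -9734589/4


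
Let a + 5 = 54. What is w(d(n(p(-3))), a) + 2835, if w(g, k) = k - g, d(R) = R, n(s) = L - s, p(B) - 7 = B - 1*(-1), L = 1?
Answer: 2888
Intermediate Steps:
a = 49 (a = -5 + 54 = 49)
p(B) = 8 + B (p(B) = 7 + (B - 1*(-1)) = 7 + (B + 1) = 7 + (1 + B) = 8 + B)
n(s) = 1 - s
w(d(n(p(-3))), a) + 2835 = (49 - (1 - (8 - 3))) + 2835 = (49 - (1 - 1*5)) + 2835 = (49 - (1 - 5)) + 2835 = (49 - 1*(-4)) + 2835 = (49 + 4) + 2835 = 53 + 2835 = 2888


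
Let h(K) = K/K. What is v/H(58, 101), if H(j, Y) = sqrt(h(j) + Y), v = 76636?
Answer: 2254*sqrt(102)/3 ≈ 7588.1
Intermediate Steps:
h(K) = 1
H(j, Y) = sqrt(1 + Y)
v/H(58, 101) = 76636/(sqrt(1 + 101)) = 76636/(sqrt(102)) = 76636*(sqrt(102)/102) = 2254*sqrt(102)/3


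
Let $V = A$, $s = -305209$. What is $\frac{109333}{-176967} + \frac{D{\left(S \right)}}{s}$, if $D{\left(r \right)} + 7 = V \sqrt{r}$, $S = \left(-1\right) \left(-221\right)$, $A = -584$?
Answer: $- \frac{4766882404}{7715988729} + \frac{584 \sqrt{221}}{305209} \approx -0.58935$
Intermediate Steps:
$S = 221$
$V = -584$
$D{\left(r \right)} = -7 - 584 \sqrt{r}$
$\frac{109333}{-176967} + \frac{D{\left(S \right)}}{s} = \frac{109333}{-176967} + \frac{-7 - 584 \sqrt{221}}{-305209} = 109333 \left(- \frac{1}{176967}\right) + \left(-7 - 584 \sqrt{221}\right) \left(- \frac{1}{305209}\right) = - \frac{15619}{25281} + \left(\frac{7}{305209} + \frac{584 \sqrt{221}}{305209}\right) = - \frac{4766882404}{7715988729} + \frac{584 \sqrt{221}}{305209}$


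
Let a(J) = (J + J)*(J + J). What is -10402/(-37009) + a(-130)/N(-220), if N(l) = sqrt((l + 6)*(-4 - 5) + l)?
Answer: 1486/5287 + 33800*sqrt(1706)/853 ≈ 1636.9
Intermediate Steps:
a(J) = 4*J**2 (a(J) = (2*J)*(2*J) = 4*J**2)
N(l) = sqrt(-54 - 8*l) (N(l) = sqrt((6 + l)*(-9) + l) = sqrt((-54 - 9*l) + l) = sqrt(-54 - 8*l))
-10402/(-37009) + a(-130)/N(-220) = -10402/(-37009) + (4*(-130)**2)/(sqrt(-54 - 8*(-220))) = -10402*(-1/37009) + (4*16900)/(sqrt(-54 + 1760)) = 1486/5287 + 67600/(sqrt(1706)) = 1486/5287 + 67600*(sqrt(1706)/1706) = 1486/5287 + 33800*sqrt(1706)/853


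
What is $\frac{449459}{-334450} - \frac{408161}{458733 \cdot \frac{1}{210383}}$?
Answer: $- \frac{28719473054165797}{153423251850} \approx -1.8719 \cdot 10^{5}$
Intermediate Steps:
$\frac{449459}{-334450} - \frac{408161}{458733 \cdot \frac{1}{210383}} = 449459 \left(- \frac{1}{334450}\right) - \frac{408161}{458733 \cdot \frac{1}{210383}} = - \frac{449459}{334450} - \frac{408161}{\frac{458733}{210383}} = - \frac{449459}{334450} - \frac{85870135663}{458733} = - \frac{28719473054165797}{153423251850}$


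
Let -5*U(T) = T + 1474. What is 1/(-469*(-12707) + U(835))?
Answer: 5/29795606 ≈ 1.6781e-7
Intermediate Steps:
U(T) = -1474/5 - T/5 (U(T) = -(T + 1474)/5 = -(1474 + T)/5 = -1474/5 - T/5)
1/(-469*(-12707) + U(835)) = 1/(-469*(-12707) + (-1474/5 - ⅕*835)) = 1/(5959583 + (-1474/5 - 167)) = 1/(5959583 - 2309/5) = 1/(29795606/5) = 5/29795606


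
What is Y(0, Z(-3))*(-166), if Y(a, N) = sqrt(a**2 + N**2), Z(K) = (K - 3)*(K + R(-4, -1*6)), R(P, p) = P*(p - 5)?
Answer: -40836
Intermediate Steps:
R(P, p) = P*(-5 + p)
Z(K) = (-3 + K)*(44 + K) (Z(K) = (K - 3)*(K - 4*(-5 - 1*6)) = (-3 + K)*(K - 4*(-5 - 6)) = (-3 + K)*(K - 4*(-11)) = (-3 + K)*(K + 44) = (-3 + K)*(44 + K))
Y(a, N) = sqrt(N**2 + a**2)
Y(0, Z(-3))*(-166) = sqrt((-132 + (-3)**2 + 41*(-3))**2 + 0**2)*(-166) = sqrt((-132 + 9 - 123)**2 + 0)*(-166) = sqrt((-246)**2 + 0)*(-166) = sqrt(60516 + 0)*(-166) = sqrt(60516)*(-166) = 246*(-166) = -40836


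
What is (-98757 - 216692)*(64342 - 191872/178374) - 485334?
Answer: -1810207631087540/89187 ≈ -2.0297e+10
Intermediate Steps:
(-98757 - 216692)*(64342 - 191872/178374) - 485334 = -315449*(64342 - 191872*1/178374) - 485334 = -315449*(64342 - 95936/89187) - 485334 = -315449*5738374018/89187 - 485334 = -1810164345604082/89187 - 485334 = -1810207631087540/89187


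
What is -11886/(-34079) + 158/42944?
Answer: 257908433/731744288 ≈ 0.35246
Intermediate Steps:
-11886/(-34079) + 158/42944 = -11886*(-1/34079) + 158*(1/42944) = 11886/34079 + 79/21472 = 257908433/731744288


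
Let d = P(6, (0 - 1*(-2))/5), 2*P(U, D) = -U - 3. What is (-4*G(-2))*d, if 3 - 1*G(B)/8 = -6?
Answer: 1296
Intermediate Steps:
P(U, D) = -3/2 - U/2 (P(U, D) = (-U - 3)/2 = (-3 - U)/2 = -3/2 - U/2)
d = -9/2 (d = -3/2 - ½*6 = -3/2 - 3 = -9/2 ≈ -4.5000)
G(B) = 72 (G(B) = 24 - 8*(-6) = 24 + 48 = 72)
(-4*G(-2))*d = -4*72*(-9/2) = -288*(-9/2) = 1296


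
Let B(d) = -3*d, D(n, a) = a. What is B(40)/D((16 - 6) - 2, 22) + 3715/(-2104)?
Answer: -167105/23144 ≈ -7.2202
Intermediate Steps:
B(40)/D((16 - 6) - 2, 22) + 3715/(-2104) = -3*40/22 + 3715/(-2104) = -120*1/22 + 3715*(-1/2104) = -60/11 - 3715/2104 = -167105/23144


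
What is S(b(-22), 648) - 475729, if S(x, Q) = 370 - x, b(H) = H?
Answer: -475337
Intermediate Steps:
S(b(-22), 648) - 475729 = (370 - 1*(-22)) - 475729 = (370 + 22) - 475729 = 392 - 475729 = -475337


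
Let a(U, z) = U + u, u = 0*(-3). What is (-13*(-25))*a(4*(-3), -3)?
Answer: -3900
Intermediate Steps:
u = 0
a(U, z) = U (a(U, z) = U + 0 = U)
(-13*(-25))*a(4*(-3), -3) = (-13*(-25))*(4*(-3)) = 325*(-12) = -3900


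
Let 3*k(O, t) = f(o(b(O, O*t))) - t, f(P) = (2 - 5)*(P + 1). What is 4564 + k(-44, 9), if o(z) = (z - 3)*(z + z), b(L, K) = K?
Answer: -311448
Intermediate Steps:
o(z) = 2*z*(-3 + z) (o(z) = (-3 + z)*(2*z) = 2*z*(-3 + z))
f(P) = -3 - 3*P (f(P) = -3*(1 + P) = -3 - 3*P)
k(O, t) = -1 - t/3 - 2*O*t*(-3 + O*t) (k(O, t) = ((-3 - 6*O*t*(-3 + O*t)) - t)/3 = (-3 - t - 6*O*t*(-3 + O*t))/3 = -1 - t/3 - 2*O*t*(-3 + O*t))
4564 + k(-44, 9) = 4564 + (-1 - ⅓*9 - 2*(-44)*9*(-3 - 44*9)) = 4564 + (-1 - 3 - 2*(-44)*9*(-3 - 396)) = 4564 + (-1 - 3 - 2*(-44)*9*(-399)) = 4564 + (-1 - 3 - 316008) = 4564 - 316012 = -311448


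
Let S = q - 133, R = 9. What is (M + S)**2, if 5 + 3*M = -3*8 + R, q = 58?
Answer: 60025/9 ≈ 6669.4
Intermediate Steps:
S = -75 (S = 58 - 133 = -75)
M = -20/3 (M = -5/3 + (-3*8 + 9)/3 = -5/3 + (-24 + 9)/3 = -5/3 + (1/3)*(-15) = -5/3 - 5 = -20/3 ≈ -6.6667)
(M + S)**2 = (-20/3 - 75)**2 = (-245/3)**2 = 60025/9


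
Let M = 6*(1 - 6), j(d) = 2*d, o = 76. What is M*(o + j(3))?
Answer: -2460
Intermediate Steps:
M = -30 (M = 6*(-5) = -30)
M*(o + j(3)) = -30*(76 + 2*3) = -30*(76 + 6) = -30*82 = -2460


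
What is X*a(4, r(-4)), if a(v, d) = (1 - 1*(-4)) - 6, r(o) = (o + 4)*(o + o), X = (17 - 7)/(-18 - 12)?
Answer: ⅓ ≈ 0.33333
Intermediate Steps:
X = -⅓ (X = 10/(-30) = 10*(-1/30) = -⅓ ≈ -0.33333)
r(o) = 2*o*(4 + o) (r(o) = (4 + o)*(2*o) = 2*o*(4 + o))
a(v, d) = -1 (a(v, d) = (1 + 4) - 6 = 5 - 6 = -1)
X*a(4, r(-4)) = -⅓*(-1) = ⅓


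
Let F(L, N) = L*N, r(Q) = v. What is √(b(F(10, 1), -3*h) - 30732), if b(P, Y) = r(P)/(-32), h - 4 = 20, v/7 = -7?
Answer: 5*I*√78670/8 ≈ 175.3*I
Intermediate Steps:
v = -49 (v = 7*(-7) = -49)
r(Q) = -49
h = 24 (h = 4 + 20 = 24)
b(P, Y) = 49/32 (b(P, Y) = -49/(-32) = -49*(-1/32) = 49/32)
√(b(F(10, 1), -3*h) - 30732) = √(49/32 - 30732) = √(-983375/32) = 5*I*√78670/8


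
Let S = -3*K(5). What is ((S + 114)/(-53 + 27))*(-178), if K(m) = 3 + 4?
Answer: 8277/13 ≈ 636.69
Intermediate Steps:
K(m) = 7
S = -21 (S = -3*7 = -21)
((S + 114)/(-53 + 27))*(-178) = ((-21 + 114)/(-53 + 27))*(-178) = (93/(-26))*(-178) = (93*(-1/26))*(-178) = -93/26*(-178) = 8277/13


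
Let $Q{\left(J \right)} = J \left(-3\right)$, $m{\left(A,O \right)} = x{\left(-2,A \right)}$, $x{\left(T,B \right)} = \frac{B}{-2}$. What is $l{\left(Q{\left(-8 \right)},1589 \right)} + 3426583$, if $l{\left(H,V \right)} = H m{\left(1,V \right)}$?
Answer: $3426571$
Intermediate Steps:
$x{\left(T,B \right)} = - \frac{B}{2}$ ($x{\left(T,B \right)} = B \left(- \frac{1}{2}\right) = - \frac{B}{2}$)
$m{\left(A,O \right)} = - \frac{A}{2}$
$Q{\left(J \right)} = - 3 J$
$l{\left(H,V \right)} = - \frac{H}{2}$ ($l{\left(H,V \right)} = H \left(\left(- \frac{1}{2}\right) 1\right) = H \left(- \frac{1}{2}\right) = - \frac{H}{2}$)
$l{\left(Q{\left(-8 \right)},1589 \right)} + 3426583 = - \frac{\left(-3\right) \left(-8\right)}{2} + 3426583 = \left(- \frac{1}{2}\right) 24 + 3426583 = -12 + 3426583 = 3426571$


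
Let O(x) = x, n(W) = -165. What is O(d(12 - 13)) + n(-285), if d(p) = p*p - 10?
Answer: -174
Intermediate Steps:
d(p) = -10 + p² (d(p) = p² - 10 = -10 + p²)
O(d(12 - 13)) + n(-285) = (-10 + (12 - 13)²) - 165 = (-10 + (-1)²) - 165 = (-10 + 1) - 165 = -9 - 165 = -174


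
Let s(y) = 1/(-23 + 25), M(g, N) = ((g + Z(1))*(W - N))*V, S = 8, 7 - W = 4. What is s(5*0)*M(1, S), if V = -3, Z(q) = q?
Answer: 15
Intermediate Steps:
W = 3 (W = 7 - 1*4 = 7 - 4 = 3)
M(g, N) = -3*(1 + g)*(3 - N) (M(g, N) = ((g + 1)*(3 - N))*(-3) = ((1 + g)*(3 - N))*(-3) = -3*(1 + g)*(3 - N))
s(y) = 1/2
s(5*0)*M(1, S) = (-9 - 9*1 + 3*8 + 3*8*1)/2 = (-9 - 9 + 24 + 24)/2 = (1/2)*30 = 15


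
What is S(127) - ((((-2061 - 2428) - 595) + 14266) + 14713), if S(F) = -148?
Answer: -24043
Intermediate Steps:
S(127) - ((((-2061 - 2428) - 595) + 14266) + 14713) = -148 - ((((-2061 - 2428) - 595) + 14266) + 14713) = -148 - (((-4489 - 595) + 14266) + 14713) = -148 - ((-5084 + 14266) + 14713) = -148 - (9182 + 14713) = -148 - 1*23895 = -148 - 23895 = -24043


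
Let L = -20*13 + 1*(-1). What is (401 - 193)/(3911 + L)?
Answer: 104/1825 ≈ 0.056986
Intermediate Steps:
L = -261 (L = -260 - 1 = -261)
(401 - 193)/(3911 + L) = (401 - 193)/(3911 - 261) = 208/3650 = 208*(1/3650) = 104/1825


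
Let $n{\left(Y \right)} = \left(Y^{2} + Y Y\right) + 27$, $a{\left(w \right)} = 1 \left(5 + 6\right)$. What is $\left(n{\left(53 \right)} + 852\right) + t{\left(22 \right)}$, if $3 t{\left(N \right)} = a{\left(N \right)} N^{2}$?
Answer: $\frac{24815}{3} \approx 8271.7$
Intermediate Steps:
$a{\left(w \right)} = 11$ ($a{\left(w \right)} = 1 \cdot 11 = 11$)
$n{\left(Y \right)} = 27 + 2 Y^{2}$ ($n{\left(Y \right)} = \left(Y^{2} + Y^{2}\right) + 27 = 2 Y^{2} + 27 = 27 + 2 Y^{2}$)
$t{\left(N \right)} = \frac{11 N^{2}}{3}$
$\left(n{\left(53 \right)} + 852\right) + t{\left(22 \right)} = \left(\left(27 + 2 \cdot 53^{2}\right) + 852\right) + \frac{11 \cdot 22^{2}}{3} = \left(\left(27 + 2 \cdot 2809\right) + 852\right) + \frac{11}{3} \cdot 484 = \left(\left(27 + 5618\right) + 852\right) + \frac{5324}{3} = \left(5645 + 852\right) + \frac{5324}{3} = 6497 + \frac{5324}{3} = \frac{24815}{3}$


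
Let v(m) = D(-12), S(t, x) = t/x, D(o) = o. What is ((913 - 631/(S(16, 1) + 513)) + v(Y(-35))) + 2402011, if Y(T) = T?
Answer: 1271139817/529 ≈ 2.4029e+6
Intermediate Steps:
v(m) = -12
((913 - 631/(S(16, 1) + 513)) + v(Y(-35))) + 2402011 = ((913 - 631/(16/1 + 513)) - 12) + 2402011 = ((913 - 631/(16*1 + 513)) - 12) + 2402011 = ((913 - 631/(16 + 513)) - 12) + 2402011 = ((913 - 631/529) - 12) + 2402011 = (482346/529 - 12) + 2402011 = 475998/529 + 2402011 = 1271139817/529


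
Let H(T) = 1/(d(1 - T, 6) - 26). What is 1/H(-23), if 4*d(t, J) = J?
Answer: -49/2 ≈ -24.500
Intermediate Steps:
d(t, J) = J/4
H(T) = -2/49 (H(T) = 1/((¼)*6 - 26) = 1/(3/2 - 26) = 1/(-49/2) = -2/49)
1/H(-23) = 1/(-2/49) = -49/2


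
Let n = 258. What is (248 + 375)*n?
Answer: 160734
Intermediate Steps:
(248 + 375)*n = (248 + 375)*258 = 623*258 = 160734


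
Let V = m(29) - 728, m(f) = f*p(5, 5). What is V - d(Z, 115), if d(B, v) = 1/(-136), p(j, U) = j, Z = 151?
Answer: -79287/136 ≈ -582.99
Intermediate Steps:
d(B, v) = -1/136
m(f) = 5*f (m(f) = f*5 = 5*f)
V = -583 (V = 5*29 - 728 = 145 - 728 = -583)
V - d(Z, 115) = -583 - 1*(-1/136) = -583 + 1/136 = -79287/136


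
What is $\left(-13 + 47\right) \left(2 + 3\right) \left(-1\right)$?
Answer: $-170$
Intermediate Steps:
$\left(-13 + 47\right) \left(2 + 3\right) \left(-1\right) = 34 \cdot 5 \left(-1\right) = 34 \left(-5\right) = -170$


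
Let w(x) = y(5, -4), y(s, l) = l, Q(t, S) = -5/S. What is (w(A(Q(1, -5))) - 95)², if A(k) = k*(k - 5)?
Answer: 9801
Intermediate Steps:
A(k) = k*(-5 + k)
w(x) = -4
(w(A(Q(1, -5))) - 95)² = (-4 - 95)² = (-99)² = 9801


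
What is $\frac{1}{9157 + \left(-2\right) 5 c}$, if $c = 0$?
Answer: $\frac{1}{9157} \approx 0.00010921$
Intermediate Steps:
$\frac{1}{9157 + \left(-2\right) 5 c} = \frac{1}{9157 + \left(-2\right) 5 \cdot 0} = \frac{1}{9157 - 0} = \frac{1}{9157 + 0} = \frac{1}{9157}$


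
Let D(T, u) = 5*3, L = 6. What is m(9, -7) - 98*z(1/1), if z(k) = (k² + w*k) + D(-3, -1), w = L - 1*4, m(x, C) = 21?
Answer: -1743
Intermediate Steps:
D(T, u) = 15
w = 2 (w = 6 - 1*4 = 6 - 4 = 2)
z(k) = 15 + k² + 2*k (z(k) = (k² + 2*k) + 15 = 15 + k² + 2*k)
m(9, -7) - 98*z(1/1) = 21 - 98*(15 + (1/1)² + 2*(1/1)) = 21 - 98*(15 + (1*1)² + 2*(1*1)) = 21 - 98*(15 + 1² + 2*1) = 21 - 98*(15 + 1 + 2) = 21 - 98*18 = 21 - 1764 = -1743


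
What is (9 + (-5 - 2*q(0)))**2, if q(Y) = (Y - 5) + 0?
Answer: 196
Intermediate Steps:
q(Y) = -5 + Y (q(Y) = (-5 + Y) + 0 = -5 + Y)
(9 + (-5 - 2*q(0)))**2 = (9 + (-5 - 2*(-5 + 0)))**2 = (9 + (-5 - 2*(-5)))**2 = (9 + (-5 + 10))**2 = (9 + 5)**2 = 14**2 = 196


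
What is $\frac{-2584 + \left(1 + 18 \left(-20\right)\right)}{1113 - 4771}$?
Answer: $\frac{2943}{3658} \approx 0.80454$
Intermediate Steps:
$\frac{-2584 + \left(1 + 18 \left(-20\right)\right)}{1113 - 4771} = \frac{-2584 + \left(1 - 360\right)}{-3658} = \left(-2584 - 359\right) \left(- \frac{1}{3658}\right) = \left(-2943\right) \left(- \frac{1}{3658}\right) = \frac{2943}{3658}$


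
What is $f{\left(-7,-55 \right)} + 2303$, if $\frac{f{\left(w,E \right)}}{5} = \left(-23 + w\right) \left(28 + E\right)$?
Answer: $6353$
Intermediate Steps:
$f{\left(w,E \right)} = 5 \left(-23 + w\right) \left(28 + E\right)$
$f{\left(-7,-55 \right)} + 2303 = \left(-3220 - -6325 + 140 \left(-7\right) + 5 \left(-55\right) \left(-7\right)\right) + 2303 = \left(-3220 + 6325 - 980 + 1925\right) + 2303 = 4050 + 2303 = 6353$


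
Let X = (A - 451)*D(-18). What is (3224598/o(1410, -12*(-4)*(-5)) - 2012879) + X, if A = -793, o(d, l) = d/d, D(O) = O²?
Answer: 808663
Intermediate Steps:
o(d, l) = 1
X = -403056 (X = (-793 - 451)*(-18)² = -1244*324 = -403056)
(3224598/o(1410, -12*(-4)*(-5)) - 2012879) + X = (3224598/1 - 2012879) - 403056 = (3224598*1 - 2012879) - 403056 = (3224598 - 2012879) - 403056 = 1211719 - 403056 = 808663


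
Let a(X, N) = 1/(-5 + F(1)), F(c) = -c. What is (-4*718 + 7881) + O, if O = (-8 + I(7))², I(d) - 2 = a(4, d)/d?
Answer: 8899885/1764 ≈ 5045.3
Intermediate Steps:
a(X, N) = -⅙ (a(X, N) = 1/(-5 - 1*1) = 1/(-5 - 1) = 1/(-6) = -⅙)
I(d) = 2 - 1/(6*d)
O = 64009/1764 (O = (-8 + (2 - ⅙/7))² = (-8 + (2 - ⅙*⅐))² = (-8 + (2 - 1/42))² = (-8 + 83/42)² = (-253/42)² = 64009/1764 ≈ 36.286)
(-4*718 + 7881) + O = (-4*718 + 7881) + 64009/1764 = (-2872 + 7881) + 64009/1764 = 5009 + 64009/1764 = 8899885/1764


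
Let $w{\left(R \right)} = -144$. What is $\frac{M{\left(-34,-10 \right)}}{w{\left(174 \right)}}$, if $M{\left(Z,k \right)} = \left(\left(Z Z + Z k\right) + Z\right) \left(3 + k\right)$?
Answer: $\frac{5117}{72} \approx 71.069$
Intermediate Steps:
$M{\left(Z,k \right)} = \left(3 + k\right) \left(Z + Z^{2} + Z k\right)$ ($M{\left(Z,k \right)} = \left(\left(Z^{2} + Z k\right) + Z\right) \left(3 + k\right) = \left(Z + Z^{2} + Z k\right) \left(3 + k\right) = \left(3 + k\right) \left(Z + Z^{2} + Z k\right)$)
$\frac{M{\left(-34,-10 \right)}}{w{\left(174 \right)}} = \frac{\left(-34\right) \left(3 + \left(-10\right)^{2} + 3 \left(-34\right) + 4 \left(-10\right) - -340\right)}{-144} = - 34 \left(3 + 100 - 102 - 40 + 340\right) \left(- \frac{1}{144}\right) = \left(-34\right) 301 \left(- \frac{1}{144}\right) = \left(-10234\right) \left(- \frac{1}{144}\right) = \frac{5117}{72}$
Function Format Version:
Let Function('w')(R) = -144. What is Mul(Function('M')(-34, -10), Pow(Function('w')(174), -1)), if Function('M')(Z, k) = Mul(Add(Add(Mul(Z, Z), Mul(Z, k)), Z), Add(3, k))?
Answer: Rational(5117, 72) ≈ 71.069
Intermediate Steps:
Function('M')(Z, k) = Mul(Add(3, k), Add(Z, Pow(Z, 2), Mul(Z, k))) (Function('M')(Z, k) = Mul(Add(Add(Pow(Z, 2), Mul(Z, k)), Z), Add(3, k)) = Mul(Add(Z, Pow(Z, 2), Mul(Z, k)), Add(3, k)) = Mul(Add(3, k), Add(Z, Pow(Z, 2), Mul(Z, k))))
Mul(Function('M')(-34, -10), Pow(Function('w')(174), -1)) = Mul(Mul(-34, Add(3, Pow(-10, 2), Mul(3, -34), Mul(4, -10), Mul(-34, -10))), Pow(-144, -1)) = Mul(Mul(-34, Add(3, 100, -102, -40, 340)), Rational(-1, 144)) = Mul(Mul(-34, 301), Rational(-1, 144)) = Mul(-10234, Rational(-1, 144)) = Rational(5117, 72)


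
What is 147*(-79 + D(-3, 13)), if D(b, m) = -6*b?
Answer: -8967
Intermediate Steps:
147*(-79 + D(-3, 13)) = 147*(-79 - 6*(-3)) = 147*(-79 + 18) = 147*(-61) = -8967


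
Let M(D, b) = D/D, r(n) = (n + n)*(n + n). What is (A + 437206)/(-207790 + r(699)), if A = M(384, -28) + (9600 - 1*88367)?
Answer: 179220/873307 ≈ 0.20522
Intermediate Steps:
r(n) = 4*n² (r(n) = (2*n)*(2*n) = 4*n²)
M(D, b) = 1
A = -78766 (A = 1 + (9600 - 1*88367) = 1 + (9600 - 88367) = 1 - 78767 = -78766)
(A + 437206)/(-207790 + r(699)) = (-78766 + 437206)/(-207790 + 4*699²) = 358440/(-207790 + 4*488601) = 358440/(-207790 + 1954404) = 358440/1746614 = 358440*(1/1746614) = 179220/873307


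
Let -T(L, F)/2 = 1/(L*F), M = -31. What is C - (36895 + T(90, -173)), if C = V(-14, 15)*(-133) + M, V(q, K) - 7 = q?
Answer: -280221076/7785 ≈ -35995.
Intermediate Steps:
V(q, K) = 7 + q
T(L, F) = -2/(F*L) (T(L, F) = -2*1/(F*L) = -2/(F*L))
C = 900 (C = (7 - 14)*(-133) - 31 = -7*(-133) - 31 = 931 - 31 = 900)
C - (36895 + T(90, -173)) = 900 - (36895 - 2/(-173*90)) = 900 - (36895 - 2*(-1/173)*1/90) = 900 - (36895 + 1/7785) = 900 - 1*287227576/7785 = 900 - 287227576/7785 = -280221076/7785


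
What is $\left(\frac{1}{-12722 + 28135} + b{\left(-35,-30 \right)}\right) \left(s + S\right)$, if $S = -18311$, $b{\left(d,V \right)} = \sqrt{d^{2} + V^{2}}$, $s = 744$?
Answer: $- \frac{17567}{15413} - 87835 \sqrt{85} \approx -8.098 \cdot 10^{5}$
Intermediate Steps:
$b{\left(d,V \right)} = \sqrt{V^{2} + d^{2}}$
$\left(\frac{1}{-12722 + 28135} + b{\left(-35,-30 \right)}\right) \left(s + S\right) = \left(\frac{1}{-12722 + 28135} + \sqrt{\left(-30\right)^{2} + \left(-35\right)^{2}}\right) \left(744 - 18311\right) = \left(\frac{1}{15413} + \sqrt{900 + 1225}\right) \left(-17567\right) = \left(\frac{1}{15413} + \sqrt{2125}\right) \left(-17567\right) = \left(\frac{1}{15413} + 5 \sqrt{85}\right) \left(-17567\right) = - \frac{17567}{15413} - 87835 \sqrt{85}$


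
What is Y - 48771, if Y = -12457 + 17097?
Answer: -44131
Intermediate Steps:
Y = 4640
Y - 48771 = 4640 - 48771 = -44131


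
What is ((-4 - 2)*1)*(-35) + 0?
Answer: 210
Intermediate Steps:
((-4 - 2)*1)*(-35) + 0 = -6*1*(-35) + 0 = -6*(-35) + 0 = 210 + 0 = 210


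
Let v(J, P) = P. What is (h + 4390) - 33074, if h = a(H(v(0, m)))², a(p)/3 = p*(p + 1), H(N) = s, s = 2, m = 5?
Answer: -28360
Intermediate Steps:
H(N) = 2
a(p) = 3*p*(1 + p) (a(p) = 3*(p*(p + 1)) = 3*(p*(1 + p)) = 3*p*(1 + p))
h = 324 (h = (3*2*(1 + 2))² = (3*2*3)² = 18² = 324)
(h + 4390) - 33074 = (324 + 4390) - 33074 = 4714 - 33074 = -28360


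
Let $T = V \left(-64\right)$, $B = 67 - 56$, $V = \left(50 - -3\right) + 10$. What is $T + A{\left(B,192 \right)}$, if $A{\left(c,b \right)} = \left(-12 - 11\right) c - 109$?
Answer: $-4394$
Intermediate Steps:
$V = 63$ ($V = \left(50 + 3\right) + 10 = 53 + 10 = 63$)
$B = 11$ ($B = 67 - 56 = 11$)
$A{\left(c,b \right)} = -109 - 23 c$ ($A{\left(c,b \right)} = \left(-12 - 11\right) c - 109 = - 23 c - 109 = -109 - 23 c$)
$T = -4032$ ($T = 63 \left(-64\right) = -4032$)
$T + A{\left(B,192 \right)} = -4032 - 362 = -4394$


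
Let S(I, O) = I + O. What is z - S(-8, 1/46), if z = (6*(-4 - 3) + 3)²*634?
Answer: 44358811/46 ≈ 9.6432e+5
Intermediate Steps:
z = 964314 (z = (6*(-7) + 3)²*634 = (-42 + 3)²*634 = (-39)²*634 = 1521*634 = 964314)
z - S(-8, 1/46) = 964314 - (-8 + 1/46) = 964314 - 1*(-367/46) = 964314 + 367/46 = 44358811/46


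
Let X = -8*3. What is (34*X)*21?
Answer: -17136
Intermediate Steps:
X = -24
(34*X)*21 = (34*(-24))*21 = -816*21 = -17136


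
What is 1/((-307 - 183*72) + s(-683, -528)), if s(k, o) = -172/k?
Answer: -683/9208717 ≈ -7.4169e-5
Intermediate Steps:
1/((-307 - 183*72) + s(-683, -528)) = 1/((-307 - 183*72) - 172/(-683)) = 1/((-307 - 13176) - 172*(-1/683)) = 1/(-13483 + 172/683) = 1/(-9208717/683) = -683/9208717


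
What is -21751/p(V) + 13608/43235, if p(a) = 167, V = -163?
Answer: -938131949/7220245 ≈ -129.93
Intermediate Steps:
-21751/p(V) + 13608/43235 = -21751/167 + 13608/43235 = -938131949/7220245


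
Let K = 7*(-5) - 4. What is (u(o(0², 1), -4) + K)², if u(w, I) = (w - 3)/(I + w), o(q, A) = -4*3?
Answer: 370881/256 ≈ 1448.8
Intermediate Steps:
o(q, A) = -12
u(w, I) = (-3 + w)/(I + w)
K = -39 (K = -35 - 4 = -39)
(u(o(0², 1), -4) + K)² = ((-3 - 12)/(-4 - 12) - 39)² = (-15/(-16) - 39)² = (-1/16*(-15) - 39)² = (15/16 - 39)² = (-609/16)² = 370881/256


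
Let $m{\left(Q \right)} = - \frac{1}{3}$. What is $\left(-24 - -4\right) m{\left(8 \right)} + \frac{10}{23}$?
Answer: $\frac{490}{69} \approx 7.1014$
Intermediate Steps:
$m{\left(Q \right)} = - \frac{1}{3}$ ($m{\left(Q \right)} = \left(-1\right) \frac{1}{3} = - \frac{1}{3}$)
$\left(-24 - -4\right) m{\left(8 \right)} + \frac{10}{23} = \left(-24 - -4\right) \left(- \frac{1}{3}\right) + \frac{10}{23} = \left(-24 + 4\right) \left(- \frac{1}{3}\right) + 10 \cdot \frac{1}{23} = \left(-20\right) \left(- \frac{1}{3}\right) + \frac{10}{23} = \frac{20}{3} + \frac{10}{23} = \frac{490}{69}$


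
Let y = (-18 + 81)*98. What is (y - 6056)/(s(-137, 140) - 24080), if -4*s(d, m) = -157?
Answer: -472/96163 ≈ -0.0049083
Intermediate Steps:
y = 6174 (y = 63*98 = 6174)
s(d, m) = 157/4 (s(d, m) = -1/4*(-157) = 157/4)
(y - 6056)/(s(-137, 140) - 24080) = (6174 - 6056)/(157/4 - 24080) = 118/(-96163/4) = 118*(-4/96163) = -472/96163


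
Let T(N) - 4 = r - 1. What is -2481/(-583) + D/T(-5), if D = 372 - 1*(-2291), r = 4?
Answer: 1569896/4081 ≈ 384.68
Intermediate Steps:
D = 2663 (D = 372 + 2291 = 2663)
T(N) = 7 (T(N) = 4 + (4 - 1) = 4 + 3 = 7)
-2481/(-583) + D/T(-5) = -2481/(-583) + 2663/7 = -2481*(-1/583) + 2663*(⅐) = 2481/583 + 2663/7 = 1569896/4081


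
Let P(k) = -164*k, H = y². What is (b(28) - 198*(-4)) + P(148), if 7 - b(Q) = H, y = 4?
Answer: -23489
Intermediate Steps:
H = 16 (H = 4² = 16)
b(Q) = -9 (b(Q) = 7 - 1*16 = 7 - 16 = -9)
(b(28) - 198*(-4)) + P(148) = (-9 - 198*(-4)) - 164*148 = (-9 + 792) - 24272 = 783 - 24272 = -23489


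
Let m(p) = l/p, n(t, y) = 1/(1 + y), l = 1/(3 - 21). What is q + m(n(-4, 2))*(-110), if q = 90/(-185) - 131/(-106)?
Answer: 224527/11766 ≈ 19.083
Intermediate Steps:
l = -1/18 (l = 1/(-18) = -1/18 ≈ -0.055556)
q = 2939/3922 (q = 90*(-1/185) - 131*(-1/106) = -18/37 + 131/106 = 2939/3922 ≈ 0.74936)
m(p) = -1/(18*p)
q + m(n(-4, 2))*(-110) = 2939/3922 - 1/(18*(1/(1 + 2)))*(-110) = 2939/3922 - 1/(18*(1/3))*(-110) = 2939/3922 - 1/(18*1/3)*(-110) = 2939/3922 - 1/18*3*(-110) = 2939/3922 - 1/6*(-110) = 2939/3922 + 55/3 = 224527/11766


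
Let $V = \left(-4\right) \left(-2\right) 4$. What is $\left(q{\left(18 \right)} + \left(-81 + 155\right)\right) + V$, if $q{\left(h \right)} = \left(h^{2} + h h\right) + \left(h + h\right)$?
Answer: $790$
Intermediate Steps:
$V = 32$ ($V = 8 \cdot 4 = 32$)
$q{\left(h \right)} = 2 h + 2 h^{2}$ ($q{\left(h \right)} = \left(h^{2} + h^{2}\right) + 2 h = 2 h^{2} + 2 h = 2 h + 2 h^{2}$)
$\left(q{\left(18 \right)} + \left(-81 + 155\right)\right) + V = \left(2 \cdot 18 \left(1 + 18\right) + \left(-81 + 155\right)\right) + 32 = \left(2 \cdot 18 \cdot 19 + 74\right) + 32 = \left(684 + 74\right) + 32 = 758 + 32 = 790$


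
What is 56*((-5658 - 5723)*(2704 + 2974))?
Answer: -3618793808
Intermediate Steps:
56*((-5658 - 5723)*(2704 + 2974)) = 56*(-11381*5678) = 56*(-64621318) = -3618793808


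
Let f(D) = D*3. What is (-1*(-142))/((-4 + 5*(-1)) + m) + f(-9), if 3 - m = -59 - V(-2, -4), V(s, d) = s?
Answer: -1235/51 ≈ -24.216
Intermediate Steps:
f(D) = 3*D
m = 60 (m = 3 - (-59 - 1*(-2)) = 3 - (-59 + 2) = 3 - 1*(-57) = 3 + 57 = 60)
(-1*(-142))/((-4 + 5*(-1)) + m) + f(-9) = (-1*(-142))/((-4 + 5*(-1)) + 60) + 3*(-9) = 142/((-4 - 5) + 60) - 27 = 142/(-9 + 60) - 27 = 142/51 - 27 = -1235/51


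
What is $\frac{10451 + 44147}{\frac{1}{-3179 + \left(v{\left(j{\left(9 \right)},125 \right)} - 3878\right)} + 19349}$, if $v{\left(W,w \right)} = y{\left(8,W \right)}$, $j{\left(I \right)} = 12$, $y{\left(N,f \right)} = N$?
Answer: $\frac{192430651}{68195550} \approx 2.8217$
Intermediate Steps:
$v{\left(W,w \right)} = 8$
$\frac{10451 + 44147}{\frac{1}{-3179 + \left(v{\left(j{\left(9 \right)},125 \right)} - 3878\right)} + 19349} = \frac{10451 + 44147}{\frac{1}{-3179 + \left(8 - 3878\right)} + 19349} = \frac{54598}{\frac{1}{-3179 - 3870} + 19349} = \frac{54598}{\frac{1}{-7049} + 19349} = \frac{54598}{- \frac{1}{7049} + 19349} = \frac{54598}{\frac{136391100}{7049}} = 54598 \cdot \frac{7049}{136391100} = \frac{192430651}{68195550}$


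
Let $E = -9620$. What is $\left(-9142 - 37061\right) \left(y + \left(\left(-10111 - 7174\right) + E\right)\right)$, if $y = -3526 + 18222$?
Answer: $564092427$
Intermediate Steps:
$y = 14696$
$\left(-9142 - 37061\right) \left(y + \left(\left(-10111 - 7174\right) + E\right)\right) = \left(-9142 - 37061\right) \left(14696 - 26905\right) = - 46203 \left(14696 - 26905\right) = \left(-46203\right) \left(-12209\right) = 564092427$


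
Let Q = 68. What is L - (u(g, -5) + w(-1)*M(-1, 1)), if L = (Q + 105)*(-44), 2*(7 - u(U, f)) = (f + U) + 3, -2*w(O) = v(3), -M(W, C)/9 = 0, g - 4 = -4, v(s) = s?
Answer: -7620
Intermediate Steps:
g = 0 (g = 4 - 4 = 0)
M(W, C) = 0 (M(W, C) = -9*0 = 0)
w(O) = -3/2 (w(O) = -1/2*3 = -3/2)
u(U, f) = 11/2 - U/2 - f/2 (u(U, f) = 7 - ((f + U) + 3)/2 = 7 - ((U + f) + 3)/2 = 7 - (3 + U + f)/2 = 7 + (-3/2 - U/2 - f/2) = 11/2 - U/2 - f/2)
L = -7612 (L = (68 + 105)*(-44) = 173*(-44) = -7612)
L - (u(g, -5) + w(-1)*M(-1, 1)) = -7612 - ((11/2 - 1/2*0 - 1/2*(-5)) - 3/2*0) = -7612 - ((11/2 + 0 + 5/2) + 0) = -7612 - (8 + 0) = -7612 - 1*8 = -7612 - 8 = -7620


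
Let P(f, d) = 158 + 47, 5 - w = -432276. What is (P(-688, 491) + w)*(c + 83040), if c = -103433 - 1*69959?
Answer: -39075975072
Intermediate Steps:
w = 432281 (w = 5 - 1*(-432276) = 5 + 432276 = 432281)
c = -173392 (c = -103433 - 69959 = -173392)
P(f, d) = 205
(P(-688, 491) + w)*(c + 83040) = (205 + 432281)*(-173392 + 83040) = 432486*(-90352) = -39075975072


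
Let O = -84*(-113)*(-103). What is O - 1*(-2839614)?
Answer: 1861938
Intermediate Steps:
O = -977676 (O = 9492*(-103) = -977676)
O - 1*(-2839614) = -977676 - 1*(-2839614) = -977676 + 2839614 = 1861938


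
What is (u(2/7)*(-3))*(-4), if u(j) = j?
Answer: 24/7 ≈ 3.4286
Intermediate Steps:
(u(2/7)*(-3))*(-4) = ((2/7)*(-3))*(-4) = -6/7*(-4) = 24/7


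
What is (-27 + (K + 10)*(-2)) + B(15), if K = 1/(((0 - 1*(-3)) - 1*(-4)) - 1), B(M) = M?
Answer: -97/3 ≈ -32.333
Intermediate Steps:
K = ⅙ (K = 1/(((0 + 3) + 4) - 1) = 1/((3 + 4) - 1) = 1/(7 - 1) = 1/6 = ⅙ ≈ 0.16667)
(-27 + (K + 10)*(-2)) + B(15) = (-27 + (⅙ + 10)*(-2)) + 15 = (-27 + (61/6)*(-2)) + 15 = (-27 - 61/3) + 15 = -142/3 + 15 = -97/3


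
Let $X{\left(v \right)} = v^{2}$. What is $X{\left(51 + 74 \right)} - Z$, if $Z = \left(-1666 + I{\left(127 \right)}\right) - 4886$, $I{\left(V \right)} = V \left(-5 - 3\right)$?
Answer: $23193$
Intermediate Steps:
$I{\left(V \right)} = - 8 V$ ($I{\left(V \right)} = V \left(-8\right) = - 8 V$)
$Z = -7568$ ($Z = \left(-1666 - 1016\right) - 4886 = -2682 - 4886 = -7568$)
$X{\left(51 + 74 \right)} - Z = \left(51 + 74\right)^{2} - -7568 = 125^{2} + 7568 = 15625 + 7568 = 23193$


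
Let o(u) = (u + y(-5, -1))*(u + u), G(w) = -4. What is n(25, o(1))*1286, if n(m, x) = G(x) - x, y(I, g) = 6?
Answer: -23148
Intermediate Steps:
o(u) = 2*u*(6 + u) (o(u) = (u + 6)*(u + u) = (6 + u)*(2*u) = 2*u*(6 + u))
n(m, x) = -4 - x
n(25, o(1))*1286 = (-4 - 2*(6 + 1))*1286 = (-4 - 2*7)*1286 = (-4 - 1*14)*1286 = (-4 - 14)*1286 = -18*1286 = -23148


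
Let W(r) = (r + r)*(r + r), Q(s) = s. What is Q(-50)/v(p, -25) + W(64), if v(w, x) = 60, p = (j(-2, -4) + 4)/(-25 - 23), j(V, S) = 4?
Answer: 98299/6 ≈ 16383.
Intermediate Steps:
p = -1/6 (p = (4 + 4)/(-25 - 23) = 8/(-48) = 8*(-1/48) = -1/6 ≈ -0.16667)
W(r) = 4*r**2 (W(r) = (2*r)*(2*r) = 4*r**2)
Q(-50)/v(p, -25) + W(64) = -50/60 + 4*64**2 = -50*1/60 + 4*4096 = -5/6 + 16384 = 98299/6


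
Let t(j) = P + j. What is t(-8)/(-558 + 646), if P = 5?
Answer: -3/88 ≈ -0.034091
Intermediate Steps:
t(j) = 5 + j
t(-8)/(-558 + 646) = (5 - 8)/(-558 + 646) = -3/88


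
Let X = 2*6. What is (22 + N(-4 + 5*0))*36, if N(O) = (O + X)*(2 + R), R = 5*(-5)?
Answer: -5832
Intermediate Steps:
X = 12
R = -25
N(O) = -276 - 23*O (N(O) = (O + 12)*(2 - 25) = (12 + O)*(-23) = -276 - 23*O)
(22 + N(-4 + 5*0))*36 = (22 + (-276 - 23*(-4 + 5*0)))*36 = (22 + (-276 - 23*(-4 + 0)))*36 = (22 + (-276 - 23*(-4)))*36 = (22 + (-276 + 92))*36 = (22 - 184)*36 = -162*36 = -5832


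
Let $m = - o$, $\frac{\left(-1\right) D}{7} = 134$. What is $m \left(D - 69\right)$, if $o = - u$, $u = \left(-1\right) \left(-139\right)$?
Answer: $-139973$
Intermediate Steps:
$u = 139$
$o = -139$ ($o = \left(-1\right) 139 = -139$)
$D = -938$ ($D = \left(-7\right) 134 = -938$)
$m = 139$ ($m = \left(-1\right) \left(-139\right) = 139$)
$m \left(D - 69\right) = 139 \left(-938 - 69\right) = 139 \left(-1007\right) = -139973$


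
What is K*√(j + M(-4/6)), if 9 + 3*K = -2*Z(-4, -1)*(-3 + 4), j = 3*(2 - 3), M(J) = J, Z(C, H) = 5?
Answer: -19*I*√33/9 ≈ -12.127*I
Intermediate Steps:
j = -3 (j = 3*(-1) = -3)
K = -19/3 (K = -3 + (-10*(-3 + 4))/3 = -3 + (-10)/3 = -3 + (-2*5)/3 = -3 + (⅓)*(-10) = -3 - 10/3 = -19/3 ≈ -6.3333)
K*√(j + M(-4/6)) = -19*√(-3 - 4/6)/3 = -19*√(-3 - 4*⅙)/3 = -19*√(-3 - ⅔)/3 = -19*I*√33/9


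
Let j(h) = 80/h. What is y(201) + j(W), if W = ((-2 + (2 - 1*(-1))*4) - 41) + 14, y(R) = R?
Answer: 3337/17 ≈ 196.29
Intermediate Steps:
W = -17 (W = ((-2 + (2 + 1)*4) - 41) + 14 = ((-2 + 3*4) - 41) + 14 = ((-2 + 12) - 41) + 14 = (10 - 41) + 14 = -31 + 14 = -17)
y(201) + j(W) = 201 + 80/(-17) = 201 + 80*(-1/17) = 201 - 80/17 = 3337/17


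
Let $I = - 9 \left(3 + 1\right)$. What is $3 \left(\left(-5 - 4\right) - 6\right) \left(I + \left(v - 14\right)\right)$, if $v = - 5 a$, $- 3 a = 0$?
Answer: $2250$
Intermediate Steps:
$a = 0$ ($a = \left(- \frac{1}{3}\right) 0 = 0$)
$I = -36$ ($I = \left(-9\right) 4 = -36$)
$v = 0$ ($v = \left(-5\right) 0 = 0$)
$3 \left(\left(-5 - 4\right) - 6\right) \left(I + \left(v - 14\right)\right) = 3 \left(\left(-5 - 4\right) - 6\right) \left(-36 + \left(0 - 14\right)\right) = 3 \left(-9 - 6\right) \left(-36 - 14\right) = 3 \left(-15\right) \left(-50\right) = \left(-45\right) \left(-50\right) = 2250$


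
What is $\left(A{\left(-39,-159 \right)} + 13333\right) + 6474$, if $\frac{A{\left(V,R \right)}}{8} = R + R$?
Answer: $17263$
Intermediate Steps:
$A{\left(V,R \right)} = 16 R$ ($A{\left(V,R \right)} = 8 \left(R + R\right) = 8 \cdot 2 R = 16 R$)
$\left(A{\left(-39,-159 \right)} + 13333\right) + 6474 = \left(16 \left(-159\right) + 13333\right) + 6474 = \left(-2544 + 13333\right) + 6474 = 10789 + 6474 = 17263$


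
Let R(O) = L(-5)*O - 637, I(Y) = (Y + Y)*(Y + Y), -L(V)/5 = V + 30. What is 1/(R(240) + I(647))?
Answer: 1/1643799 ≈ 6.0835e-7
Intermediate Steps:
L(V) = -150 - 5*V (L(V) = -5*(V + 30) = -5*(30 + V) = -150 - 5*V)
I(Y) = 4*Y² (I(Y) = (2*Y)*(2*Y) = 4*Y²)
R(O) = -637 - 125*O (R(O) = (-150 - 5*(-5))*O - 637 = (-150 + 25)*O - 637 = -125*O - 637 = -637 - 125*O)
1/(R(240) + I(647)) = 1/((-637 - 125*240) + 4*647²) = 1/((-637 - 30000) + 4*418609) = 1/(-30637 + 1674436) = 1/1643799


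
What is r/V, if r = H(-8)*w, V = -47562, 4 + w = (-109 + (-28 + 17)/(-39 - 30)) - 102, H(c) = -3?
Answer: -7412/546963 ≈ -0.013551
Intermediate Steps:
w = -14824/69 (w = -4 + ((-109 + (-28 + 17)/(-39 - 30)) - 102) = -4 + ((-109 - 11/(-69)) - 102) = -4 + ((-109 - 11*(-1/69)) - 102) = -4 + ((-109 + 11/69) - 102) = -4 + (-7510/69 - 102) = -4 - 14548/69 = -14824/69 ≈ -214.84)
r = 14824/23 (r = -3*(-14824/69) = 14824/23 ≈ 644.52)
r/V = (14824/23)/(-47562) = (14824/23)*(-1/47562) = -7412/546963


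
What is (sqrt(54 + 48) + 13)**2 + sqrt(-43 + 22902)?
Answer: sqrt(22859) + (13 + sqrt(102))**2 ≈ 684.78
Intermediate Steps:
(sqrt(54 + 48) + 13)**2 + sqrt(-43 + 22902) = (sqrt(102) + 13)**2 + sqrt(22859) = (13 + sqrt(102))**2 + sqrt(22859) = sqrt(22859) + (13 + sqrt(102))**2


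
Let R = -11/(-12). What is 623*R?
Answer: 6853/12 ≈ 571.08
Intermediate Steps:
R = 11/12 (R = -11*(-1/12) = 11/12 ≈ 0.91667)
623*R = 623*(11/12) = 6853/12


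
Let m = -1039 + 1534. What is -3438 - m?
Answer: -3933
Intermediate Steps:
m = 495
-3438 - m = -3438 - 1*495 = -3438 - 495 = -3933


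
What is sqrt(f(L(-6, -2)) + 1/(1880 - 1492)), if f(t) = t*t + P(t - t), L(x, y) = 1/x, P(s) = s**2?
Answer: sqrt(10282)/582 ≈ 0.17423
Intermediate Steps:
f(t) = t**2 (f(t) = t*t + (t - t)**2 = t**2 + 0**2 = t**2 + 0 = t**2)
sqrt(f(L(-6, -2)) + 1/(1880 - 1492)) = sqrt((1/(-6))**2 + 1/(1880 - 1492)) = sqrt((-1/6)**2 + 1/388) = sqrt(1/36 + 1/388) = sqrt(53/1746) = sqrt(10282)/582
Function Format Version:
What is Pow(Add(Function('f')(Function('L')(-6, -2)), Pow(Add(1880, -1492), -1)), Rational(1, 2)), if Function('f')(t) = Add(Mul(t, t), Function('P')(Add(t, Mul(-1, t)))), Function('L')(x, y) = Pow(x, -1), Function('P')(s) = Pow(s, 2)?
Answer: Mul(Rational(1, 582), Pow(10282, Rational(1, 2))) ≈ 0.17423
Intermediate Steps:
Function('f')(t) = Pow(t, 2) (Function('f')(t) = Add(Mul(t, t), Pow(Add(t, Mul(-1, t)), 2)) = Add(Pow(t, 2), Pow(0, 2)) = Add(Pow(t, 2), 0) = Pow(t, 2))
Pow(Add(Function('f')(Function('L')(-6, -2)), Pow(Add(1880, -1492), -1)), Rational(1, 2)) = Pow(Add(Pow(Pow(-6, -1), 2), Pow(Add(1880, -1492), -1)), Rational(1, 2)) = Pow(Add(Pow(Rational(-1, 6), 2), Pow(388, -1)), Rational(1, 2)) = Pow(Add(Rational(1, 36), Rational(1, 388)), Rational(1, 2)) = Pow(Rational(53, 1746), Rational(1, 2)) = Mul(Rational(1, 582), Pow(10282, Rational(1, 2)))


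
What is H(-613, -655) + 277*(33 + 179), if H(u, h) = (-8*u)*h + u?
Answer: -3154009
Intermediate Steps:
H(u, h) = u - 8*h*u (H(u, h) = -8*h*u + u = u - 8*h*u)
H(-613, -655) + 277*(33 + 179) = -613*(1 - 8*(-655)) + 277*(33 + 179) = -613*(1 + 5240) + 277*212 = -613*5241 + 58724 = -3212733 + 58724 = -3154009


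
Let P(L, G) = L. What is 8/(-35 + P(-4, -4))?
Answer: -8/39 ≈ -0.20513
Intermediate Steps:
8/(-35 + P(-4, -4)) = 8/(-35 - 4) = 8/(-39) = 8*(-1/39) = -8/39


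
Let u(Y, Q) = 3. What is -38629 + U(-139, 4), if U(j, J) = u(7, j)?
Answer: -38626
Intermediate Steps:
U(j, J) = 3
-38629 + U(-139, 4) = -38629 + 3 = -38626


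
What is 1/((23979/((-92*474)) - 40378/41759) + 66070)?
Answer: 607008824/40104152287385 ≈ 1.5136e-5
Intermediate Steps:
1/((23979/((-92*474)) - 40378/41759) + 66070) = 1/((23979/(-43608) - 40378*1/41759) + 66070) = 1/((23979*(-1/43608) - 40378/41759) + 66070) = 1/((-7993/14536 - 40378/41759) + 66070) = 1/(-920714295/607008824 + 66070) = 1/(40104152287385/607008824) = 607008824/40104152287385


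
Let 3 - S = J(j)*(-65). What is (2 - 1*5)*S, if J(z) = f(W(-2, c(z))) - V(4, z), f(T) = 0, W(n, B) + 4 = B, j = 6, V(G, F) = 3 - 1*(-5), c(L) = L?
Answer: 1551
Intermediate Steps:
V(G, F) = 8 (V(G, F) = 3 + 5 = 8)
W(n, B) = -4 + B
J(z) = -8 (J(z) = 0 - 1*8 = 0 - 8 = -8)
S = -517 (S = 3 - (-8)*(-65) = 3 - 1*520 = 3 - 520 = -517)
(2 - 1*5)*S = (2 - 1*5)*(-517) = (2 - 5)*(-517) = -3*(-517) = 1551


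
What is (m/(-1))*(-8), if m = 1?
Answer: 8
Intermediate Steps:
(m/(-1))*(-8) = (1/(-1))*(-8) = (1*(-1))*(-8) = -1*(-8) = 8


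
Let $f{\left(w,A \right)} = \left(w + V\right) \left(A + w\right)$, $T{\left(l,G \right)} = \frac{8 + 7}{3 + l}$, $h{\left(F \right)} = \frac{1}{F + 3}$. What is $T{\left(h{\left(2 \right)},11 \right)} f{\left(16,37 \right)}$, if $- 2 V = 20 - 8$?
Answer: $\frac{19875}{8} \approx 2484.4$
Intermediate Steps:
$h{\left(F \right)} = \frac{1}{3 + F}$
$V = -6$ ($V = - \frac{20 - 8}{2} = \left(- \frac{1}{2}\right) 12 = -6$)
$T{\left(l,G \right)} = \frac{15}{3 + l}$
$f{\left(w,A \right)} = \left(-6 + w\right) \left(A + w\right)$ ($f{\left(w,A \right)} = \left(w - 6\right) \left(A + w\right) = \left(-6 + w\right) \left(A + w\right)$)
$T{\left(h{\left(2 \right)},11 \right)} f{\left(16,37 \right)} = \frac{15}{3 + \frac{1}{3 + 2}} \left(16^{2} - 222 - 96 + 37 \cdot 16\right) = \frac{15}{3 + \frac{1}{5}} \left(256 - 222 - 96 + 592\right) = \frac{15}{3 + \frac{1}{5}} \cdot 530 = \frac{15}{\frac{16}{5}} \cdot 530 = 15 \cdot \frac{5}{16} \cdot 530 = \frac{75}{16} \cdot 530 = \frac{19875}{8}$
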